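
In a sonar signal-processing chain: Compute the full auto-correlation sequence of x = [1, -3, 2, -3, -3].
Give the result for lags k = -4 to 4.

r_xx[k] = sum_m x[m]*x[m+k], indexed from 0, for k = -4 to 4:
  r_xx[-4] = x[4]*x[0] = -3
  r_xx[-3] = x[3]*x[0] + x[4]*x[1] = 6
  r_xx[-2] = x[2]*x[0] + x[3]*x[1] + x[4]*x[2] = 5
  r_xx[-1] = x[1]*x[0] + x[2]*x[1] + x[3]*x[2] + x[4]*x[3] = -6
  r_xx[0] = x[0]*x[0] + x[1]*x[1] + x[2]*x[2] + x[3]*x[3] + x[4]*x[4] = 32
  r_xx[1] = x[0]*x[1] + x[1]*x[2] + x[2]*x[3] + x[3]*x[4] = -6
  r_xx[2] = x[0]*x[2] + x[1]*x[3] + x[2]*x[4] = 5
  r_xx[3] = x[0]*x[3] + x[1]*x[4] = 6
  r_xx[4] = x[0]*x[4] = -3
r_xx = [-3, 6, 5, -6, 32, -6, 5, 6, -3]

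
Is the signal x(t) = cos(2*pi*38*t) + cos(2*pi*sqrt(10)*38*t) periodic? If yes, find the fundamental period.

f1 = 38 Hz, f2 = 38*sqrt(10) Hz
Ratio f2/f1 = sqrt(10), which is irrational.
Since the frequency ratio is irrational, no common period exists.
The signal is not periodic.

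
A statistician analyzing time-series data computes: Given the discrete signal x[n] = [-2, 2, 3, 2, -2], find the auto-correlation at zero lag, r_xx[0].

The auto-correlation at zero lag r_xx[0] equals the signal energy.
r_xx[0] = sum of x[n]^2 = (-2)^2 + 2^2 + 3^2 + 2^2 + (-2)^2
= 4 + 4 + 9 + 4 + 4 = 25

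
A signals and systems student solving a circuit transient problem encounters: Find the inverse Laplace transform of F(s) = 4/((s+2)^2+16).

Standard pair: w/((s+a)^2+w^2) <-> e^(-at)*sin(wt)*u(t)
With a=2, w=4: f(t) = e^(-2t)*sin(4t)*u(t)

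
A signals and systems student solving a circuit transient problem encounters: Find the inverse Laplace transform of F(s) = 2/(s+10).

Standard pair: k/(s+a) <-> k*e^(-at)*u(t)
With k=2, a=10: f(t) = 2*e^(-10t)*u(t)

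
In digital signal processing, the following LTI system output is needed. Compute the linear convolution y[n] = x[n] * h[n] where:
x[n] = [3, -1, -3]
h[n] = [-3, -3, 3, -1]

y[n] = sum_k x[k]*h[n-k]. Output length = len(x) + len(h) - 1 = 3 + 4 - 1 = 6.
y[0] = 3*-3 = -9
y[1] = -1*-3 + 3*-3 = -6
y[2] = -3*-3 + -1*-3 + 3*3 = 21
y[3] = -3*-3 + -1*3 + 3*-1 = 3
y[4] = -3*3 + -1*-1 = -8
y[5] = -3*-1 = 3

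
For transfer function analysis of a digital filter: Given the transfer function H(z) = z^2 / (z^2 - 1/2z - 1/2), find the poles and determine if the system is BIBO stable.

Poles are roots of the denominator: z^2 - 1/2z - 1/2 = 0.
Quadratic formula: z = [-(-1/2) +/- sqrt((-1/2)^2 - 4*(-1/2))] / 2
Discriminant = 1/4 + 2 = 9/4; sqrt = 3/2.
z = (1/2 +/- 3/2) / 2 => z = 1 or z = -1/2.
|p1| = 1, |p2| = 1/2.
For BIBO stability, all poles must lie inside the unit circle (|p| < 1).
System is UNSTABLE since at least one |p| >= 1.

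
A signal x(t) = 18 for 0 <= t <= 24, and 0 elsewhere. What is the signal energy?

Energy = integral of |x(t)|^2 dt over the signal duration
= 18^2 * 24 = 324 * 24 = 7776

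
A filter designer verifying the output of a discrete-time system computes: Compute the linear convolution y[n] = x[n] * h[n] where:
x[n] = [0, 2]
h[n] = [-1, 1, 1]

y[n] = sum_k x[k]*h[n-k]. Output length = len(x) + len(h) - 1 = 2 + 3 - 1 = 4.
y[0] = 0*-1 = 0
y[1] = 2*-1 + 0*1 = -2
y[2] = 2*1 + 0*1 = 2
y[3] = 2*1 = 2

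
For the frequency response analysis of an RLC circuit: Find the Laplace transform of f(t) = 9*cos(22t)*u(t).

Standard pair: cos(wt)*u(t) <-> s/(s^2+w^2)
With w = 22: L{9*cos(22t)*u(t)} = 9s/(s^2+484)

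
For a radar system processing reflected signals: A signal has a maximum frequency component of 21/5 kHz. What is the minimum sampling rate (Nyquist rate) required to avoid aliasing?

By the Nyquist-Shannon sampling theorem,
the minimum sampling rate (Nyquist rate) must be at least 2 * f_max.
Nyquist rate = 2 * 21/5 kHz = 42/5 kHz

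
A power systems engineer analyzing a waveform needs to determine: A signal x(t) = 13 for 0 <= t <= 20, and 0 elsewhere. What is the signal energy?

Energy = integral of |x(t)|^2 dt over the signal duration
= 13^2 * 20 = 169 * 20 = 3380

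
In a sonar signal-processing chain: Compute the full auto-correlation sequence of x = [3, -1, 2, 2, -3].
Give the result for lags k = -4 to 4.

r_xx[k] = sum_m x[m]*x[m+k], indexed from 0, for k = -4 to 4:
  r_xx[-4] = x[4]*x[0] = -9
  r_xx[-3] = x[3]*x[0] + x[4]*x[1] = 9
  r_xx[-2] = x[2]*x[0] + x[3]*x[1] + x[4]*x[2] = -2
  r_xx[-1] = x[1]*x[0] + x[2]*x[1] + x[3]*x[2] + x[4]*x[3] = -7
  r_xx[0] = x[0]*x[0] + x[1]*x[1] + x[2]*x[2] + x[3]*x[3] + x[4]*x[4] = 27
  r_xx[1] = x[0]*x[1] + x[1]*x[2] + x[2]*x[3] + x[3]*x[4] = -7
  r_xx[2] = x[0]*x[2] + x[1]*x[3] + x[2]*x[4] = -2
  r_xx[3] = x[0]*x[3] + x[1]*x[4] = 9
  r_xx[4] = x[0]*x[4] = -9
r_xx = [-9, 9, -2, -7, 27, -7, -2, 9, -9]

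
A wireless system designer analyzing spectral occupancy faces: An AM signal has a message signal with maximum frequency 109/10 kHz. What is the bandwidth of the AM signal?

In AM (double-sideband), the bandwidth is twice the message frequency.
BW = 2 * f_m = 2 * 109/10 kHz = 109/5 kHz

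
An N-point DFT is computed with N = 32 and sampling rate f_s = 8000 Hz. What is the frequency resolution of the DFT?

DFT frequency resolution = f_s / N
= 8000 / 32 = 250 Hz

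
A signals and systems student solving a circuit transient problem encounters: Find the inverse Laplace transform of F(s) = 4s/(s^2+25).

Standard pair: s/(s^2+w^2) <-> cos(wt)*u(t)
With k=4, w=5: f(t) = 4*cos(5t)*u(t)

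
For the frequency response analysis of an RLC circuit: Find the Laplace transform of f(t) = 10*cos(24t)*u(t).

Standard pair: cos(wt)*u(t) <-> s/(s^2+w^2)
With w = 24: L{10*cos(24t)*u(t)} = 10s/(s^2+576)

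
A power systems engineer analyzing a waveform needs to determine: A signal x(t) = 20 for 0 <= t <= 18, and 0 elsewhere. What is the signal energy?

Energy = integral of |x(t)|^2 dt over the signal duration
= 20^2 * 18 = 400 * 18 = 7200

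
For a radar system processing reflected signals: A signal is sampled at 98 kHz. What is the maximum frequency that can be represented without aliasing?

The maximum frequency that can be represented without aliasing
is the Nyquist frequency: f_max = f_s / 2 = 98 kHz / 2 = 49 kHz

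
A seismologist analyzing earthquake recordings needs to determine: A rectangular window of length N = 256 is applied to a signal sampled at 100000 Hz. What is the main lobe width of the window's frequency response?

For a rectangular window of length N,
the main lobe width in frequency is 2*f_s/N.
= 2*100000/256 = 3125/4 Hz
This determines the minimum frequency separation for resolving two sinusoids.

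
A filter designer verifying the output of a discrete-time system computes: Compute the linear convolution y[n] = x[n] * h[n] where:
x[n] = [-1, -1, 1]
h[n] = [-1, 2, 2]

y[n] = sum_k x[k]*h[n-k]. Output length = len(x) + len(h) - 1 = 3 + 3 - 1 = 5.
y[0] = -1*-1 = 1
y[1] = -1*-1 + -1*2 = -1
y[2] = 1*-1 + -1*2 + -1*2 = -5
y[3] = 1*2 + -1*2 = 0
y[4] = 1*2 = 2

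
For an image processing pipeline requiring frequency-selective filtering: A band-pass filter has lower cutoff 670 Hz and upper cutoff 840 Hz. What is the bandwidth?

Bandwidth = f_high - f_low
= 840 Hz - 670 Hz = 170 Hz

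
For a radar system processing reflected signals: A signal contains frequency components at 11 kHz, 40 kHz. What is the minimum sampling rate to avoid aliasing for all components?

The highest frequency component is f_max = 40 kHz.
Nyquist rate = 2 * f_max = 2 * 40 kHz = 80 kHz.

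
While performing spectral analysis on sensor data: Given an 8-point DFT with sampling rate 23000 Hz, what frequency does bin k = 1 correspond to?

The frequency of DFT bin k is: f_k = k * f_s / N
f_1 = 1 * 23000 / 8 = 2875 Hz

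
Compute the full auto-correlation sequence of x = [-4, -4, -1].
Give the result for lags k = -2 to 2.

r_xx[k] = sum_m x[m]*x[m+k], indexed from 0, for k = -2 to 2:
  r_xx[-2] = x[2]*x[0] = 4
  r_xx[-1] = x[1]*x[0] + x[2]*x[1] = 20
  r_xx[0] = x[0]*x[0] + x[1]*x[1] + x[2]*x[2] = 33
  r_xx[1] = x[0]*x[1] + x[1]*x[2] = 20
  r_xx[2] = x[0]*x[2] = 4
r_xx = [4, 20, 33, 20, 4]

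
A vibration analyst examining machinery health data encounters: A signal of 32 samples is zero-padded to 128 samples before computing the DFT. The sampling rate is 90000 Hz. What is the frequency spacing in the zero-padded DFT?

Original DFT: N = 32, resolution = f_s/N = 90000/32 = 5625/2 Hz
Zero-padded DFT: N = 128, resolution = f_s/N = 90000/128 = 5625/8 Hz
Zero-padding interpolates the spectrum (finer frequency grid)
but does NOT improve the true spectral resolution (ability to resolve close frequencies).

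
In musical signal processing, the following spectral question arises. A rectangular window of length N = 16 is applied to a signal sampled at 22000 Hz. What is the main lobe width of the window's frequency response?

For a rectangular window of length N,
the main lobe width in frequency is 2*f_s/N.
= 2*22000/16 = 2750 Hz
This determines the minimum frequency separation for resolving two sinusoids.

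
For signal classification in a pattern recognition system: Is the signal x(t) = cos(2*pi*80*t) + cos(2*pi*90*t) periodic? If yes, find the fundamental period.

f1 = 80 Hz, f2 = 90 Hz
Period T1 = 1/80, T2 = 1/90
Ratio T1/T2 = 90/80, which is rational.
The signal is periodic with fundamental period T = 1/GCD(80,90) = 1/10 s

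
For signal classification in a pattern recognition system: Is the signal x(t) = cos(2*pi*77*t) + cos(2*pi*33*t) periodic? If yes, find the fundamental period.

f1 = 77 Hz, f2 = 33 Hz
Period T1 = 1/77, T2 = 1/33
Ratio T1/T2 = 33/77, which is rational.
The signal is periodic with fundamental period T = 1/GCD(77,33) = 1/11 s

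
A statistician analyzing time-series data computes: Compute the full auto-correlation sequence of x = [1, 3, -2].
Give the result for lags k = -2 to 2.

r_xx[k] = sum_m x[m]*x[m+k], indexed from 0, for k = -2 to 2:
  r_xx[-2] = x[2]*x[0] = -2
  r_xx[-1] = x[1]*x[0] + x[2]*x[1] = -3
  r_xx[0] = x[0]*x[0] + x[1]*x[1] + x[2]*x[2] = 14
  r_xx[1] = x[0]*x[1] + x[1]*x[2] = -3
  r_xx[2] = x[0]*x[2] = -2
r_xx = [-2, -3, 14, -3, -2]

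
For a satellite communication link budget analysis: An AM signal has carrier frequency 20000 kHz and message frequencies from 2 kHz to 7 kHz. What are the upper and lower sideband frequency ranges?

Upper sideband (USB) = fc + [fm_low, fm_high] = 20000 + [2, 7] = [20002, 20007] kHz
Lower sideband (LSB) = fc - [fm_high, fm_low] = 20000 - [7, 2] = [19993, 19998] kHz
Total occupied spectrum: 19993 kHz to 20007 kHz (plus carrier at 20000 kHz)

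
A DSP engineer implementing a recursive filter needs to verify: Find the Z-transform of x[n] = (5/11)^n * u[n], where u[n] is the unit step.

The Z-transform of a^n * u[n] is z/(z-a) for |z| > |a|.
Here a = 5/11, so X(z) = z/(z - (5/11)) = 11z/(11z - 5)
ROC: |z| > 5/11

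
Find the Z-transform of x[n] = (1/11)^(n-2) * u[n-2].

Time-shifting property: if X(z) = Z{x[n]}, then Z{x[n-d]} = z^(-d) * X(z)
X(z) = z/(z - 1/11) for x[n] = (1/11)^n * u[n]
Z{x[n-2]} = z^(-2) * z/(z - 1/11) = z^(-1)/(z - 1/11)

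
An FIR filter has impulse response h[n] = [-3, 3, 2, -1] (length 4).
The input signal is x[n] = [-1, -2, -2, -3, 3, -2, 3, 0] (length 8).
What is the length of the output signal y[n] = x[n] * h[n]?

For linear convolution, the output length is:
len(y) = len(x) + len(h) - 1 = 8 + 4 - 1 = 11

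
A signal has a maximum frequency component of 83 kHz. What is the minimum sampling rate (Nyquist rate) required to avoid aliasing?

By the Nyquist-Shannon sampling theorem,
the minimum sampling rate (Nyquist rate) must be at least 2 * f_max.
Nyquist rate = 2 * 83 kHz = 166 kHz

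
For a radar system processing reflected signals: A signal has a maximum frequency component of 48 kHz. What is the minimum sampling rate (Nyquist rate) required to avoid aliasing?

By the Nyquist-Shannon sampling theorem,
the minimum sampling rate (Nyquist rate) must be at least 2 * f_max.
Nyquist rate = 2 * 48 kHz = 96 kHz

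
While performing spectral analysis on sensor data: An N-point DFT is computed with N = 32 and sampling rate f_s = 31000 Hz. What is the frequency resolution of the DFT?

DFT frequency resolution = f_s / N
= 31000 / 32 = 3875/4 Hz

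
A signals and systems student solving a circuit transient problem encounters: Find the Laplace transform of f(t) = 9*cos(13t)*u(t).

Standard pair: cos(wt)*u(t) <-> s/(s^2+w^2)
With w = 13: L{9*cos(13t)*u(t)} = 9s/(s^2+169)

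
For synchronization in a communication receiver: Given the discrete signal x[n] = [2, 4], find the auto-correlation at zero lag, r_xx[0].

The auto-correlation at zero lag r_xx[0] equals the signal energy.
r_xx[0] = sum of x[n]^2 = 2^2 + 4^2
= 4 + 16 = 20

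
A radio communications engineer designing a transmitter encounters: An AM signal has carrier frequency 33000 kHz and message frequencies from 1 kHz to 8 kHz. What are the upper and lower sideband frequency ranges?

Upper sideband (USB) = fc + [fm_low, fm_high] = 33000 + [1, 8] = [33001, 33008] kHz
Lower sideband (LSB) = fc - [fm_high, fm_low] = 33000 - [8, 1] = [32992, 32999] kHz
Total occupied spectrum: 32992 kHz to 33008 kHz (plus carrier at 33000 kHz)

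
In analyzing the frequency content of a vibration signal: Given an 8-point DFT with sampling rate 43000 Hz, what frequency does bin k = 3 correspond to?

The frequency of DFT bin k is: f_k = k * f_s / N
f_3 = 3 * 43000 / 8 = 16125 Hz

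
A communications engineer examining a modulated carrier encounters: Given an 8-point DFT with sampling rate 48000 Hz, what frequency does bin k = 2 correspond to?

The frequency of DFT bin k is: f_k = k * f_s / N
f_2 = 2 * 48000 / 8 = 12000 Hz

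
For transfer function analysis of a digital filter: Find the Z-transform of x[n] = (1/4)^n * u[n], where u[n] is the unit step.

The Z-transform of a^n * u[n] is z/(z-a) for |z| > |a|.
Here a = 1/4, so X(z) = z/(z - (1/4)) = 4z/(4z - 1)
ROC: |z| > 1/4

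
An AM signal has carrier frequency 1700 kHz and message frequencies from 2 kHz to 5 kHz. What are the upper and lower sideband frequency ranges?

Upper sideband (USB) = fc + [fm_low, fm_high] = 1700 + [2, 5] = [1702, 1705] kHz
Lower sideband (LSB) = fc - [fm_high, fm_low] = 1700 - [5, 2] = [1695, 1698] kHz
Total occupied spectrum: 1695 kHz to 1705 kHz (plus carrier at 1700 kHz)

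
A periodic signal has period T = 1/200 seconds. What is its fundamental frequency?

The fundamental frequency is the reciprocal of the period.
f = 1/T = 1/(1/200) = 200 Hz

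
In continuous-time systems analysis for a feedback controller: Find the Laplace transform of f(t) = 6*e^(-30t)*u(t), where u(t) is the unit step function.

Standard Laplace transform pair:
e^(-at)*u(t) <-> 1/(s+a)
With a = 30: L{6*e^(-30t)*u(t)} = 6/(s+30), ROC: Re(s) > -30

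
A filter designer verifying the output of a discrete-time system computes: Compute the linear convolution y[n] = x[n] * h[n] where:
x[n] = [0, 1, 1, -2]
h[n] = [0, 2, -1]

y[n] = sum_k x[k]*h[n-k]. Output length = len(x) + len(h) - 1 = 4 + 3 - 1 = 6.
y[0] = 0*0 = 0
y[1] = 1*0 + 0*2 = 0
y[2] = 1*0 + 1*2 + 0*-1 = 2
y[3] = -2*0 + 1*2 + 1*-1 = 1
y[4] = -2*2 + 1*-1 = -5
y[5] = -2*-1 = 2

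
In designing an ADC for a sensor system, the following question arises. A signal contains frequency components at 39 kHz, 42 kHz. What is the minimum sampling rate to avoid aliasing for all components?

The highest frequency component is f_max = 42 kHz.
Nyquist rate = 2 * f_max = 2 * 42 kHz = 84 kHz.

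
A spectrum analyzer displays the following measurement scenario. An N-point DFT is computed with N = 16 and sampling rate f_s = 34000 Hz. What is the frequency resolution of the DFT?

DFT frequency resolution = f_s / N
= 34000 / 16 = 2125 Hz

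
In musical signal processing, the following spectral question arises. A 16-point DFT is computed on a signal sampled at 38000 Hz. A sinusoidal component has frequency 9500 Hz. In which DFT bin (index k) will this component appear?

DFT frequency resolution = f_s/N = 38000/16 = 2375 Hz
Bin index k = f_signal / resolution = 9500 / 2375 = 4
The signal frequency 9500 Hz falls in DFT bin k = 4.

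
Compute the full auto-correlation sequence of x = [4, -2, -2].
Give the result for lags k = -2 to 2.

r_xx[k] = sum_m x[m]*x[m+k], indexed from 0, for k = -2 to 2:
  r_xx[-2] = x[2]*x[0] = -8
  r_xx[-1] = x[1]*x[0] + x[2]*x[1] = -4
  r_xx[0] = x[0]*x[0] + x[1]*x[1] + x[2]*x[2] = 24
  r_xx[1] = x[0]*x[1] + x[1]*x[2] = -4
  r_xx[2] = x[0]*x[2] = -8
r_xx = [-8, -4, 24, -4, -8]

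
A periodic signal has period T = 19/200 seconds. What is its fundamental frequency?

The fundamental frequency is the reciprocal of the period.
f = 1/T = 1/(19/200) = 200/19 Hz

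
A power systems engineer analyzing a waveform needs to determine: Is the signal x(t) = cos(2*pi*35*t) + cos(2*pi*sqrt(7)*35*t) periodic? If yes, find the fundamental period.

f1 = 35 Hz, f2 = 35*sqrt(7) Hz
Ratio f2/f1 = sqrt(7), which is irrational.
Since the frequency ratio is irrational, no common period exists.
The signal is not periodic.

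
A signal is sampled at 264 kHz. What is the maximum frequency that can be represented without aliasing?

The maximum frequency that can be represented without aliasing
is the Nyquist frequency: f_max = f_s / 2 = 264 kHz / 2 = 132 kHz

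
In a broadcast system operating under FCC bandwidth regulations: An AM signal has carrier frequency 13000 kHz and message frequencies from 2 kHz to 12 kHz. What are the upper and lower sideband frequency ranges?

Upper sideband (USB) = fc + [fm_low, fm_high] = 13000 + [2, 12] = [13002, 13012] kHz
Lower sideband (LSB) = fc - [fm_high, fm_low] = 13000 - [12, 2] = [12988, 12998] kHz
Total occupied spectrum: 12988 kHz to 13012 kHz (plus carrier at 13000 kHz)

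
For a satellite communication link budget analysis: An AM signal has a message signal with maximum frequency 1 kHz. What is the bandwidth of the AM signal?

In AM (double-sideband), the bandwidth is twice the message frequency.
BW = 2 * f_m = 2 * 1 kHz = 2 kHz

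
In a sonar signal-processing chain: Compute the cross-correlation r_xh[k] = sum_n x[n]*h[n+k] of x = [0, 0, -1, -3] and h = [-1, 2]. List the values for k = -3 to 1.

Both sequences indexed from 0 and zero outside their support.
Lags with overlap: k = -3 to 1.
  r_xh[-3] = x[3]*h[0] = 3
  r_xh[-2] = x[2]*h[0] + x[3]*h[1] = -5
  r_xh[-1] = x[1]*h[0] + x[2]*h[1] = -2
  r_xh[0] = x[0]*h[0] + x[1]*h[1] = 0
  r_xh[1] = x[0]*h[1] = 0
r_xh = [3, -5, -2, 0, 0] (for k = -3, ..., 1)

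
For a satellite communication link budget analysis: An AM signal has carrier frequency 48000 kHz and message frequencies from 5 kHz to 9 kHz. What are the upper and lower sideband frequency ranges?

Upper sideband (USB) = fc + [fm_low, fm_high] = 48000 + [5, 9] = [48005, 48009] kHz
Lower sideband (LSB) = fc - [fm_high, fm_low] = 48000 - [9, 5] = [47991, 47995] kHz
Total occupied spectrum: 47991 kHz to 48009 kHz (plus carrier at 48000 kHz)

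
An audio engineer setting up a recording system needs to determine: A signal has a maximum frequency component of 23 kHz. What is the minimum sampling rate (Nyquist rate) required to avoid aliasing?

By the Nyquist-Shannon sampling theorem,
the minimum sampling rate (Nyquist rate) must be at least 2 * f_max.
Nyquist rate = 2 * 23 kHz = 46 kHz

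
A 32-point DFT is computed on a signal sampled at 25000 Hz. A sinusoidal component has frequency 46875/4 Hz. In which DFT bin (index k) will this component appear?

DFT frequency resolution = f_s/N = 25000/32 = 3125/4 Hz
Bin index k = f_signal / resolution = 46875/4 / 3125/4 = 15
The signal frequency 46875/4 Hz falls in DFT bin k = 15.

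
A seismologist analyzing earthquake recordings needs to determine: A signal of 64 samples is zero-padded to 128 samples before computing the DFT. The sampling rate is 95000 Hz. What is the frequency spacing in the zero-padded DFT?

Original DFT: N = 64, resolution = f_s/N = 95000/64 = 11875/8 Hz
Zero-padded DFT: N = 128, resolution = f_s/N = 95000/128 = 11875/16 Hz
Zero-padding interpolates the spectrum (finer frequency grid)
but does NOT improve the true spectral resolution (ability to resolve close frequencies).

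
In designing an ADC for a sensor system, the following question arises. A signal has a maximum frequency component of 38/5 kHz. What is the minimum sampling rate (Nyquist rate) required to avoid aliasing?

By the Nyquist-Shannon sampling theorem,
the minimum sampling rate (Nyquist rate) must be at least 2 * f_max.
Nyquist rate = 2 * 38/5 kHz = 76/5 kHz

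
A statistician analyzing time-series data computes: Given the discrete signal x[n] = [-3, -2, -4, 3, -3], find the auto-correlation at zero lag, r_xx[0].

The auto-correlation at zero lag r_xx[0] equals the signal energy.
r_xx[0] = sum of x[n]^2 = (-3)^2 + (-2)^2 + (-4)^2 + 3^2 + (-3)^2
= 9 + 4 + 16 + 9 + 9 = 47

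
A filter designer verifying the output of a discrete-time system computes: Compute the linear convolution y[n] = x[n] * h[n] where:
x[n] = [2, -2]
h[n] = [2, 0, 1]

y[n] = sum_k x[k]*h[n-k]. Output length = len(x) + len(h) - 1 = 2 + 3 - 1 = 4.
y[0] = 2*2 = 4
y[1] = -2*2 + 2*0 = -4
y[2] = -2*0 + 2*1 = 2
y[3] = -2*1 = -2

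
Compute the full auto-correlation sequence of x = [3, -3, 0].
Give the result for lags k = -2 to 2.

r_xx[k] = sum_m x[m]*x[m+k], indexed from 0, for k = -2 to 2:
  r_xx[-2] = x[2]*x[0] = 0
  r_xx[-1] = x[1]*x[0] + x[2]*x[1] = -9
  r_xx[0] = x[0]*x[0] + x[1]*x[1] + x[2]*x[2] = 18
  r_xx[1] = x[0]*x[1] + x[1]*x[2] = -9
  r_xx[2] = x[0]*x[2] = 0
r_xx = [0, -9, 18, -9, 0]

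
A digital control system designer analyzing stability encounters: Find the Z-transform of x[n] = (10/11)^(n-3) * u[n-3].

Time-shifting property: if X(z) = Z{x[n]}, then Z{x[n-d]} = z^(-d) * X(z)
X(z) = z/(z - 10/11) for x[n] = (10/11)^n * u[n]
Z{x[n-3]} = z^(-3) * z/(z - 10/11) = z^(-2)/(z - 10/11)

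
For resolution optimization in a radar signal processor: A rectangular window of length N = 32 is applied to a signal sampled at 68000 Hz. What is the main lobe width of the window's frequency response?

For a rectangular window of length N,
the main lobe width in frequency is 2*f_s/N.
= 2*68000/32 = 4250 Hz
This determines the minimum frequency separation for resolving two sinusoids.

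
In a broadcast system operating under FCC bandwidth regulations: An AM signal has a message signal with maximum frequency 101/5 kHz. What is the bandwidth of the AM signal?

In AM (double-sideband), the bandwidth is twice the message frequency.
BW = 2 * f_m = 2 * 101/5 kHz = 202/5 kHz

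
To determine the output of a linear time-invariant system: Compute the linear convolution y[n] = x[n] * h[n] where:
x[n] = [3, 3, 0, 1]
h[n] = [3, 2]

y[n] = sum_k x[k]*h[n-k]. Output length = len(x) + len(h) - 1 = 4 + 2 - 1 = 5.
y[0] = 3*3 = 9
y[1] = 3*3 + 3*2 = 15
y[2] = 0*3 + 3*2 = 6
y[3] = 1*3 + 0*2 = 3
y[4] = 1*2 = 2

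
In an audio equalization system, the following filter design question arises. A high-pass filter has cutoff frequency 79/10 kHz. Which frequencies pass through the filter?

A high-pass filter passes all frequencies above the cutoff frequency 79/10 kHz and attenuates lower frequencies.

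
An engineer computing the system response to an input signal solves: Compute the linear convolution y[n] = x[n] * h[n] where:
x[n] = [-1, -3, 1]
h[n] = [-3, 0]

y[n] = sum_k x[k]*h[n-k]. Output length = len(x) + len(h) - 1 = 3 + 2 - 1 = 4.
y[0] = -1*-3 = 3
y[1] = -3*-3 + -1*0 = 9
y[2] = 1*-3 + -3*0 = -3
y[3] = 1*0 = 0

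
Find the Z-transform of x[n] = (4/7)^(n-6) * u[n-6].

Time-shifting property: if X(z) = Z{x[n]}, then Z{x[n-d]} = z^(-d) * X(z)
X(z) = z/(z - 4/7) for x[n] = (4/7)^n * u[n]
Z{x[n-6]} = z^(-6) * z/(z - 4/7) = z^(-5)/(z - 4/7)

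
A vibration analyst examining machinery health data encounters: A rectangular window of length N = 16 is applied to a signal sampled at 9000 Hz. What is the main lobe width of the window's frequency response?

For a rectangular window of length N,
the main lobe width in frequency is 2*f_s/N.
= 2*9000/16 = 1125 Hz
This determines the minimum frequency separation for resolving two sinusoids.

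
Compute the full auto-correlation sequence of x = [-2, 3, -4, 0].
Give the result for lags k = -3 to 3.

r_xx[k] = sum_m x[m]*x[m+k], indexed from 0, for k = -3 to 3:
  r_xx[-3] = x[3]*x[0] = 0
  r_xx[-2] = x[2]*x[0] + x[3]*x[1] = 8
  r_xx[-1] = x[1]*x[0] + x[2]*x[1] + x[3]*x[2] = -18
  r_xx[0] = x[0]*x[0] + x[1]*x[1] + x[2]*x[2] + x[3]*x[3] = 29
  r_xx[1] = x[0]*x[1] + x[1]*x[2] + x[2]*x[3] = -18
  r_xx[2] = x[0]*x[2] + x[1]*x[3] = 8
  r_xx[3] = x[0]*x[3] = 0
r_xx = [0, 8, -18, 29, -18, 8, 0]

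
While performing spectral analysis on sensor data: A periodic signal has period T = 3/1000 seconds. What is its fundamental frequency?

The fundamental frequency is the reciprocal of the period.
f = 1/T = 1/(3/1000) = 1000/3 Hz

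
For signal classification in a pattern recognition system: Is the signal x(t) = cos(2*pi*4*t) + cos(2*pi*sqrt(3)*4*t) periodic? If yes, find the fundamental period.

f1 = 4 Hz, f2 = 4*sqrt(3) Hz
Ratio f2/f1 = sqrt(3), which is irrational.
Since the frequency ratio is irrational, no common period exists.
The signal is not periodic.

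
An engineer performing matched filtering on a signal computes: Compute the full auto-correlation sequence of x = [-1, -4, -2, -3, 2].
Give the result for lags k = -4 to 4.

r_xx[k] = sum_m x[m]*x[m+k], indexed from 0, for k = -4 to 4:
  r_xx[-4] = x[4]*x[0] = -2
  r_xx[-3] = x[3]*x[0] + x[4]*x[1] = -5
  r_xx[-2] = x[2]*x[0] + x[3]*x[1] + x[4]*x[2] = 10
  r_xx[-1] = x[1]*x[0] + x[2]*x[1] + x[3]*x[2] + x[4]*x[3] = 12
  r_xx[0] = x[0]*x[0] + x[1]*x[1] + x[2]*x[2] + x[3]*x[3] + x[4]*x[4] = 34
  r_xx[1] = x[0]*x[1] + x[1]*x[2] + x[2]*x[3] + x[3]*x[4] = 12
  r_xx[2] = x[0]*x[2] + x[1]*x[3] + x[2]*x[4] = 10
  r_xx[3] = x[0]*x[3] + x[1]*x[4] = -5
  r_xx[4] = x[0]*x[4] = -2
r_xx = [-2, -5, 10, 12, 34, 12, 10, -5, -2]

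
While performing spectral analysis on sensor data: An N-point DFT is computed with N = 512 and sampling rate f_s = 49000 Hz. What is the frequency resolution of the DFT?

DFT frequency resolution = f_s / N
= 49000 / 512 = 6125/64 Hz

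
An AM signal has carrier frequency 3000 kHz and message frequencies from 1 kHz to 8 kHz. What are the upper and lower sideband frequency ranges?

Upper sideband (USB) = fc + [fm_low, fm_high] = 3000 + [1, 8] = [3001, 3008] kHz
Lower sideband (LSB) = fc - [fm_high, fm_low] = 3000 - [8, 1] = [2992, 2999] kHz
Total occupied spectrum: 2992 kHz to 3008 kHz (plus carrier at 3000 kHz)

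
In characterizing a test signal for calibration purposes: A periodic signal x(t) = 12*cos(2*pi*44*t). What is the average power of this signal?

Average power of A*cos(wt) is A^2/2.
P = 12^2 / 2 = 144/2 = 72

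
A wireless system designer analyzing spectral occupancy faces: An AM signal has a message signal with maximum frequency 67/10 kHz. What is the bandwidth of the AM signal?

In AM (double-sideband), the bandwidth is twice the message frequency.
BW = 2 * f_m = 2 * 67/10 kHz = 67/5 kHz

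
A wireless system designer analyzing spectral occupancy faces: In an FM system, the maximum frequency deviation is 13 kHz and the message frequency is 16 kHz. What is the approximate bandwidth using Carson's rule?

Carson's rule: BW = 2*(delta_f + f_m)
= 2*(13 + 16) kHz = 58 kHz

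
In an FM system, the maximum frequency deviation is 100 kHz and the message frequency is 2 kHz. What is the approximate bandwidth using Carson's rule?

Carson's rule: BW = 2*(delta_f + f_m)
= 2*(100 + 2) kHz = 204 kHz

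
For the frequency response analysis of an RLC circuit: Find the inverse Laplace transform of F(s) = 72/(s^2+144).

Standard pair: w/(s^2+w^2) <-> sin(wt)*u(t)
Recognize w^2 = 144, so w = 12; numerator 72 = 6*12.
f(t) = 6*sin(12t)*u(t)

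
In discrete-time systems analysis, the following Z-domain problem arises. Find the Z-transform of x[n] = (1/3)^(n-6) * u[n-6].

Time-shifting property: if X(z) = Z{x[n]}, then Z{x[n-d]} = z^(-d) * X(z)
X(z) = z/(z - 1/3) for x[n] = (1/3)^n * u[n]
Z{x[n-6]} = z^(-6) * z/(z - 1/3) = z^(-5)/(z - 1/3)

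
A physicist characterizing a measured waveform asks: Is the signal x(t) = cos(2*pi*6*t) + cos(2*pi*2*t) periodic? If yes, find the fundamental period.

f1 = 6 Hz, f2 = 2 Hz
Period T1 = 1/6, T2 = 1/2
Ratio T1/T2 = 2/6, which is rational.
The signal is periodic with fundamental period T = 1/GCD(6,2) = 1/2 s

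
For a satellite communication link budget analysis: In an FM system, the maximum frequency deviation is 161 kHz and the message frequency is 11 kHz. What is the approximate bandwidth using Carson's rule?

Carson's rule: BW = 2*(delta_f + f_m)
= 2*(161 + 11) kHz = 344 kHz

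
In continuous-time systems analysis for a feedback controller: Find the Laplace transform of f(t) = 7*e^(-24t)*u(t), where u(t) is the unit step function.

Standard Laplace transform pair:
e^(-at)*u(t) <-> 1/(s+a)
With a = 24: L{7*e^(-24t)*u(t)} = 7/(s+24), ROC: Re(s) > -24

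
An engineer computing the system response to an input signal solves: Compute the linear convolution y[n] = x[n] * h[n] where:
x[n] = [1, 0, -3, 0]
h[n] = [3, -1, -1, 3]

y[n] = sum_k x[k]*h[n-k]. Output length = len(x) + len(h) - 1 = 4 + 4 - 1 = 7.
y[0] = 1*3 = 3
y[1] = 0*3 + 1*-1 = -1
y[2] = -3*3 + 0*-1 + 1*-1 = -10
y[3] = 0*3 + -3*-1 + 0*-1 + 1*3 = 6
y[4] = 0*-1 + -3*-1 + 0*3 = 3
y[5] = 0*-1 + -3*3 = -9
y[6] = 0*3 = 0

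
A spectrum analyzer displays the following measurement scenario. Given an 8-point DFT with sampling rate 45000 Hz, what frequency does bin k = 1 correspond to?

The frequency of DFT bin k is: f_k = k * f_s / N
f_1 = 1 * 45000 / 8 = 5625 Hz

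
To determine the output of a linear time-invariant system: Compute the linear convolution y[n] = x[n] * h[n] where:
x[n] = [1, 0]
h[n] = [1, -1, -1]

y[n] = sum_k x[k]*h[n-k]. Output length = len(x) + len(h) - 1 = 2 + 3 - 1 = 4.
y[0] = 1*1 = 1
y[1] = 0*1 + 1*-1 = -1
y[2] = 0*-1 + 1*-1 = -1
y[3] = 0*-1 = 0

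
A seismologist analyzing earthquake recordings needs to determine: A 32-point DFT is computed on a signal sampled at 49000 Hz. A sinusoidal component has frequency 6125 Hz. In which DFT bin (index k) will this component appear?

DFT frequency resolution = f_s/N = 49000/32 = 6125/4 Hz
Bin index k = f_signal / resolution = 6125 / 6125/4 = 4
The signal frequency 6125 Hz falls in DFT bin k = 4.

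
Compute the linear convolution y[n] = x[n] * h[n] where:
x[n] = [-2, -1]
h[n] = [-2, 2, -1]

y[n] = sum_k x[k]*h[n-k]. Output length = len(x) + len(h) - 1 = 2 + 3 - 1 = 4.
y[0] = -2*-2 = 4
y[1] = -1*-2 + -2*2 = -2
y[2] = -1*2 + -2*-1 = 0
y[3] = -1*-1 = 1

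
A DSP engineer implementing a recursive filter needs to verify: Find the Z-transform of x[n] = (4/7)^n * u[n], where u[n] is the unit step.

The Z-transform of a^n * u[n] is z/(z-a) for |z| > |a|.
Here a = 4/7, so X(z) = z/(z - (4/7)) = 7z/(7z - 4)
ROC: |z| > 4/7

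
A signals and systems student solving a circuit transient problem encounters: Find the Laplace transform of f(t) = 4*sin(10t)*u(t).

Standard pair: sin(wt)*u(t) <-> w/(s^2+w^2)
With w = 10: L{4*sin(10t)*u(t)} = 40/(s^2+100)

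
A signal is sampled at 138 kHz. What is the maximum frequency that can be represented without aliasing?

The maximum frequency that can be represented without aliasing
is the Nyquist frequency: f_max = f_s / 2 = 138 kHz / 2 = 69 kHz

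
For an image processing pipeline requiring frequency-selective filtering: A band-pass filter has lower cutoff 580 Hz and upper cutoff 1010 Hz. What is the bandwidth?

Bandwidth = f_high - f_low
= 1010 Hz - 580 Hz = 430 Hz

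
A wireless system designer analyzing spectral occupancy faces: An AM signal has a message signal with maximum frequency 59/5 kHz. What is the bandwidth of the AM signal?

In AM (double-sideband), the bandwidth is twice the message frequency.
BW = 2 * f_m = 2 * 59/5 kHz = 118/5 kHz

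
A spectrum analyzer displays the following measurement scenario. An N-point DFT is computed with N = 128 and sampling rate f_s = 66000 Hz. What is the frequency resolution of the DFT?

DFT frequency resolution = f_s / N
= 66000 / 128 = 4125/8 Hz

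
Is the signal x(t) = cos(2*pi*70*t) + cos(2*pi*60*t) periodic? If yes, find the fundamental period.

f1 = 70 Hz, f2 = 60 Hz
Period T1 = 1/70, T2 = 1/60
Ratio T1/T2 = 60/70, which is rational.
The signal is periodic with fundamental period T = 1/GCD(70,60) = 1/10 s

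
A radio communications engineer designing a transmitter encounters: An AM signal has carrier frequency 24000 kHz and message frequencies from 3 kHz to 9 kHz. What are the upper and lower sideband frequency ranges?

Upper sideband (USB) = fc + [fm_low, fm_high] = 24000 + [3, 9] = [24003, 24009] kHz
Lower sideband (LSB) = fc - [fm_high, fm_low] = 24000 - [9, 3] = [23991, 23997] kHz
Total occupied spectrum: 23991 kHz to 24009 kHz (plus carrier at 24000 kHz)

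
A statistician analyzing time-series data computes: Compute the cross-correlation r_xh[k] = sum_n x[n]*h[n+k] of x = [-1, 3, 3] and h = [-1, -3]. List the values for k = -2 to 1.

Both sequences indexed from 0 and zero outside their support.
Lags with overlap: k = -2 to 1.
  r_xh[-2] = x[2]*h[0] = -3
  r_xh[-1] = x[1]*h[0] + x[2]*h[1] = -12
  r_xh[0] = x[0]*h[0] + x[1]*h[1] = -8
  r_xh[1] = x[0]*h[1] = 3
r_xh = [-3, -12, -8, 3] (for k = -2, ..., 1)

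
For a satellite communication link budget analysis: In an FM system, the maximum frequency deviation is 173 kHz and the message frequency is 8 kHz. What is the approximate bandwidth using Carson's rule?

Carson's rule: BW = 2*(delta_f + f_m)
= 2*(173 + 8) kHz = 362 kHz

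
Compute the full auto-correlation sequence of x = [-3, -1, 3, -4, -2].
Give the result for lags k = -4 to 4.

r_xx[k] = sum_m x[m]*x[m+k], indexed from 0, for k = -4 to 4:
  r_xx[-4] = x[4]*x[0] = 6
  r_xx[-3] = x[3]*x[0] + x[4]*x[1] = 14
  r_xx[-2] = x[2]*x[0] + x[3]*x[1] + x[4]*x[2] = -11
  r_xx[-1] = x[1]*x[0] + x[2]*x[1] + x[3]*x[2] + x[4]*x[3] = -4
  r_xx[0] = x[0]*x[0] + x[1]*x[1] + x[2]*x[2] + x[3]*x[3] + x[4]*x[4] = 39
  r_xx[1] = x[0]*x[1] + x[1]*x[2] + x[2]*x[3] + x[3]*x[4] = -4
  r_xx[2] = x[0]*x[2] + x[1]*x[3] + x[2]*x[4] = -11
  r_xx[3] = x[0]*x[3] + x[1]*x[4] = 14
  r_xx[4] = x[0]*x[4] = 6
r_xx = [6, 14, -11, -4, 39, -4, -11, 14, 6]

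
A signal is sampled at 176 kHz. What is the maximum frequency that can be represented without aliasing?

The maximum frequency that can be represented without aliasing
is the Nyquist frequency: f_max = f_s / 2 = 176 kHz / 2 = 88 kHz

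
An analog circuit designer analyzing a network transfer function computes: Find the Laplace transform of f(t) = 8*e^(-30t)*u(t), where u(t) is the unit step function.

Standard Laplace transform pair:
e^(-at)*u(t) <-> 1/(s+a)
With a = 30: L{8*e^(-30t)*u(t)} = 8/(s+30), ROC: Re(s) > -30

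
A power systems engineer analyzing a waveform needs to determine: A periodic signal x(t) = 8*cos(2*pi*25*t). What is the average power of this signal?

Average power of A*cos(wt) is A^2/2.
P = 8^2 / 2 = 64/2 = 32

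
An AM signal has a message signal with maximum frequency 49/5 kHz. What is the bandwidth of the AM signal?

In AM (double-sideband), the bandwidth is twice the message frequency.
BW = 2 * f_m = 2 * 49/5 kHz = 98/5 kHz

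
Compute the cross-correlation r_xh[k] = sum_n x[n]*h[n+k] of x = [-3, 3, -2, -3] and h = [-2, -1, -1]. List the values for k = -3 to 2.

Both sequences indexed from 0 and zero outside their support.
Lags with overlap: k = -3 to 2.
  r_xh[-3] = x[3]*h[0] = 6
  r_xh[-2] = x[2]*h[0] + x[3]*h[1] = 7
  r_xh[-1] = x[1]*h[0] + x[2]*h[1] + x[3]*h[2] = -1
  r_xh[0] = x[0]*h[0] + x[1]*h[1] + x[2]*h[2] = 5
  r_xh[1] = x[0]*h[1] + x[1]*h[2] = 0
  r_xh[2] = x[0]*h[2] = 3
r_xh = [6, 7, -1, 5, 0, 3] (for k = -3, ..., 2)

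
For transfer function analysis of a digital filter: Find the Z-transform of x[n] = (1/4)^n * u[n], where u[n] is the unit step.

The Z-transform of a^n * u[n] is z/(z-a) for |z| > |a|.
Here a = 1/4, so X(z) = z/(z - (1/4)) = 4z/(4z - 1)
ROC: |z| > 1/4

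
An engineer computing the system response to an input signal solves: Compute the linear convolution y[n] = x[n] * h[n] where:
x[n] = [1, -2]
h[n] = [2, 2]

y[n] = sum_k x[k]*h[n-k]. Output length = len(x) + len(h) - 1 = 2 + 2 - 1 = 3.
y[0] = 1*2 = 2
y[1] = -2*2 + 1*2 = -2
y[2] = -2*2 = -4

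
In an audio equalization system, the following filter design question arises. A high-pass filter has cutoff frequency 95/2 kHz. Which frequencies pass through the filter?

A high-pass filter passes all frequencies above the cutoff frequency 95/2 kHz and attenuates lower frequencies.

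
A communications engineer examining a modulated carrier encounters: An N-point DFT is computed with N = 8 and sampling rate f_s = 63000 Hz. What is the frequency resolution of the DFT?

DFT frequency resolution = f_s / N
= 63000 / 8 = 7875 Hz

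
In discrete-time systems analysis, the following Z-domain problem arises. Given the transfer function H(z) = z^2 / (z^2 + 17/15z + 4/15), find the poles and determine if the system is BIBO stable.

Poles are roots of the denominator: z^2 + 17/15z + 4/15 = 0.
Quadratic formula: z = [-(17/15) +/- sqrt((17/15)^2 - 4*(4/15))] / 2
Discriminant = 289/225 - 16/15 = 49/225; sqrt = 7/15.
z = (-17/15 +/- 7/15) / 2 => z = -1/3 or z = -4/5.
|p1| = 4/5, |p2| = 1/3.
For BIBO stability, all poles must lie inside the unit circle (|p| < 1).
System is STABLE since both |p| < 1.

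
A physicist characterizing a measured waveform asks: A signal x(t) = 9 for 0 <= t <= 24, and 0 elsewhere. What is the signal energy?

Energy = integral of |x(t)|^2 dt over the signal duration
= 9^2 * 24 = 81 * 24 = 1944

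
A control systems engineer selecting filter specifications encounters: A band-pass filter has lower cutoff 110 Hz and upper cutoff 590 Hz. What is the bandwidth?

Bandwidth = f_high - f_low
= 590 Hz - 110 Hz = 480 Hz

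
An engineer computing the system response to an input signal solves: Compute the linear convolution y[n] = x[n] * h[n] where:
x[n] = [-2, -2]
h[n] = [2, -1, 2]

y[n] = sum_k x[k]*h[n-k]. Output length = len(x) + len(h) - 1 = 2 + 3 - 1 = 4.
y[0] = -2*2 = -4
y[1] = -2*2 + -2*-1 = -2
y[2] = -2*-1 + -2*2 = -2
y[3] = -2*2 = -4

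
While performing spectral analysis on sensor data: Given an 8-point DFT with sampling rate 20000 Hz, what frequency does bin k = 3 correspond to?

The frequency of DFT bin k is: f_k = k * f_s / N
f_3 = 3 * 20000 / 8 = 7500 Hz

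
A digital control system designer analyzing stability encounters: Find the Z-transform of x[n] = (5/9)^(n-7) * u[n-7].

Time-shifting property: if X(z) = Z{x[n]}, then Z{x[n-d]} = z^(-d) * X(z)
X(z) = z/(z - 5/9) for x[n] = (5/9)^n * u[n]
Z{x[n-7]} = z^(-7) * z/(z - 5/9) = z^(-6)/(z - 5/9)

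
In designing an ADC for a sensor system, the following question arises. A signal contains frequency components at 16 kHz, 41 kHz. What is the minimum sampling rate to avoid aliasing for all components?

The highest frequency component is f_max = 41 kHz.
Nyquist rate = 2 * f_max = 2 * 41 kHz = 82 kHz.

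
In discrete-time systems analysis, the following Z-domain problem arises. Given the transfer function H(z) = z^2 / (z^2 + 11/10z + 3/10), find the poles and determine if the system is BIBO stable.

Poles are roots of the denominator: z^2 + 11/10z + 3/10 = 0.
Quadratic formula: z = [-(11/10) +/- sqrt((11/10)^2 - 4*(3/10))] / 2
Discriminant = 121/100 - 6/5 = 1/100; sqrt = 1/10.
z = (-11/10 +/- 1/10) / 2 => z = -1/2 or z = -3/5.
|p1| = 1/2, |p2| = 3/5.
For BIBO stability, all poles must lie inside the unit circle (|p| < 1).
System is STABLE since both |p| < 1.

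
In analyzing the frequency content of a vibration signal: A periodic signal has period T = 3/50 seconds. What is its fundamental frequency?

The fundamental frequency is the reciprocal of the period.
f = 1/T = 1/(3/50) = 50/3 Hz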